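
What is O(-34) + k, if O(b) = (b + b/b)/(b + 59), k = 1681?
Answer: 41992/25 ≈ 1679.7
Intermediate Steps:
O(b) = (1 + b)/(59 + b) (O(b) = (b + 1)/(59 + b) = (1 + b)/(59 + b))
O(-34) + k = (1 - 34)/(59 - 34) + 1681 = -33/25 + 1681 = 41992/25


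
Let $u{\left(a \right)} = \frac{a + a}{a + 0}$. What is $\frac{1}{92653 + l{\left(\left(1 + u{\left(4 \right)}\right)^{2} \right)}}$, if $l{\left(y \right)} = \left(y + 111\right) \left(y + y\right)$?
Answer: $\frac{1}{94813} \approx 1.0547 \cdot 10^{-5}$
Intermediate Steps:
$u{\left(a \right)} = 2$ ($u{\left(a \right)} = \frac{2 a}{a} = 2$)
$l{\left(y \right)} = 2 y \left(111 + y\right)$ ($l{\left(y \right)} = \left(111 + y\right) 2 y = 2 y \left(111 + y\right)$)
$\frac{1}{92653 + l{\left(\left(1 + u{\left(4 \right)}\right)^{2} \right)}} = \frac{1}{92653 + 2 \left(1 + 2\right)^{2} \left(111 + \left(1 + 2\right)^{2}\right)} = \frac{1}{92653 + 2 \cdot 3^{2} \left(111 + 3^{2}\right)} = \frac{1}{92653 + 2 \cdot 9 \left(111 + 9\right)} = \frac{1}{92653 + 2 \cdot 9 \cdot 120} = \frac{1}{92653 + 2160} = \frac{1}{94813}$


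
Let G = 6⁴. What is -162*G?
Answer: -209952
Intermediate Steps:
G = 1296
-162*G = -162*1296 = -209952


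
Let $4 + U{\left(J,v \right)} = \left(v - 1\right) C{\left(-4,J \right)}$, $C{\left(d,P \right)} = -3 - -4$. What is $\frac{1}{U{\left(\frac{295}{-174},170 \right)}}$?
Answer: $\frac{1}{165} \approx 0.0060606$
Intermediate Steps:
$C{\left(d,P \right)} = 1$ ($C{\left(d,P \right)} = -3 + 4 = 1$)
$U{\left(J,v \right)} = -5 + v$ ($U{\left(J,v \right)} = -4 + \left(v - 1\right) 1 = -4 + \left(-1 + v\right) 1 = -4 + \left(-1 + v\right) = -5 + v$)
$\frac{1}{U{\left(\frac{295}{-174},170 \right)}} = \frac{1}{-5 + 170} = \frac{1}{165}$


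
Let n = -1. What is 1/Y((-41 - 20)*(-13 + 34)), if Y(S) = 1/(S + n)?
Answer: -1282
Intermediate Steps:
Y(S) = 1/(-1 + S) (Y(S) = 1/(S - 1) = 1/(-1 + S))
1/Y((-41 - 20)*(-13 + 34)) = 1/(1/(-1 + (-41 - 20)*(-13 + 34))) = 1/(1/(-1 - 61*21)) = 1/(1/(-1 - 1281)) = 1/(1/(-1282)) = 1/(-1/1282) = -1282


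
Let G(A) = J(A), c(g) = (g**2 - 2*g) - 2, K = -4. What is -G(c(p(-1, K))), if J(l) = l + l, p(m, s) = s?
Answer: -44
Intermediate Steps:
c(g) = -2 + g**2 - 2*g
J(l) = 2*l
G(A) = 2*A
-G(c(p(-1, K))) = -2*(-2 + (-4)**2 - 2*(-4)) = -2*(-2 + 16 + 8) = -2*22 = -1*44 = -44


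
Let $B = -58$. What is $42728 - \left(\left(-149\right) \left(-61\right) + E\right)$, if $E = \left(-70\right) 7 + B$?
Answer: $34187$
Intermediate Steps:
$E = -548$ ($E = \left(-70\right) 7 - 58 = -490 - 58 = -548$)
$42728 - \left(\left(-149\right) \left(-61\right) + E\right) = 42728 - \left(\left(-149\right) \left(-61\right) - 548\right) = 42728 - \left(9089 - 548\right) = 42728 - 8541 = 34187$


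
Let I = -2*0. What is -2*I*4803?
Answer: 0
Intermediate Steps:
I = 0
-2*I*4803 = -2*0*4803 = 0*4803 = 0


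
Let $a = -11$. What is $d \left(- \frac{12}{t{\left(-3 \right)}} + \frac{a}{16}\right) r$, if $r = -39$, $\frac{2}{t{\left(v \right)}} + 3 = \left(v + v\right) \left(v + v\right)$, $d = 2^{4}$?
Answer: $123981$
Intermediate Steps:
$d = 16$
$t{\left(v \right)} = \frac{2}{-3 + 4 v^{2}}$ ($t{\left(v \right)} = \frac{2}{-3 + \left(v + v\right) \left(v + v\right)} = \frac{2}{-3 + 2 v 2 v} = \frac{2}{-3 + 4 v^{2}}$)
$d \left(- \frac{12}{t{\left(-3 \right)}} + \frac{a}{16}\right) r = 16 \left(- \frac{12}{2 \frac{1}{-3 + 4 \left(-3\right)^{2}}} - \frac{11}{16}\right) \left(-39\right) = 16 \left(- \frac{12}{2 \frac{1}{-3 + 4 \cdot 9}} - \frac{11}{16}\right) \left(-39\right) = 16 \left(- \frac{12}{2 \frac{1}{-3 + 36}} - \frac{11}{16}\right) \left(-39\right) = 16 \left(- \frac{12}{2 \cdot \frac{1}{33}} - \frac{11}{16}\right) \left(-39\right) = 16 \left(- \frac{12}{\frac{2}{33}} - \frac{11}{16}\right) \left(-39\right) = 16 \left(\left(-12\right) \frac{33}{2} - \frac{11}{16}\right) \left(-39\right) = 16 \left(-198 - \frac{11}{16}\right) \left(-39\right) = 16 \left(- \frac{3179}{16}\right) \left(-39\right) = \left(-3179\right) \left(-39\right) = 123981$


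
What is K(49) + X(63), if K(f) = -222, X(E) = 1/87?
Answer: -19313/87 ≈ -221.99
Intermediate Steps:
X(E) = 1/87
K(49) + X(63) = -222 + 1/87 = -19313/87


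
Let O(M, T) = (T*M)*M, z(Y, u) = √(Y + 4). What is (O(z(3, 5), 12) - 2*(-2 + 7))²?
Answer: 5476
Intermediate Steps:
z(Y, u) = √(4 + Y)
O(M, T) = T*M² (O(M, T) = (M*T)*M = T*M²)
(O(z(3, 5), 12) - 2*(-2 + 7))² = (12*(√(4 + 3))² - 2*(-2 + 7))² = (12*(√7)² - 2*5)² = (12*7 - 10)² = (84 - 10)² = 74² = 5476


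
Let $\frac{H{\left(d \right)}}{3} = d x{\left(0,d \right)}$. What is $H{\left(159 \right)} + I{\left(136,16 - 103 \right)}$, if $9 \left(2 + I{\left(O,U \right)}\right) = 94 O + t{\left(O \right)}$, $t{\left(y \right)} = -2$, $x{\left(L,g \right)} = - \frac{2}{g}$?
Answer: $\frac{12710}{9} \approx 1412.2$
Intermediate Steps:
$H{\left(d \right)} = -6$ ($H{\left(d \right)} = 3 d \left(- \frac{2}{d}\right) = 3 \left(-2\right) = -6$)
$I{\left(O,U \right)} = - \frac{20}{9} + \frac{94 O}{9}$ ($I{\left(O,U \right)} = -2 + \frac{94 O - 2}{9} = -2 + \frac{-2 + 94 O}{9} = -2 + \left(- \frac{2}{9} + \frac{94 O}{9}\right) = - \frac{20}{9} + \frac{94 O}{9}$)
$H{\left(159 \right)} + I{\left(136,16 - 103 \right)} = -6 + \left(- \frac{20}{9} + \frac{94}{9} \cdot 136\right) = -6 + \left(- \frac{20}{9} + \frac{12784}{9}\right) = -6 + \frac{12764}{9} = \frac{12710}{9}$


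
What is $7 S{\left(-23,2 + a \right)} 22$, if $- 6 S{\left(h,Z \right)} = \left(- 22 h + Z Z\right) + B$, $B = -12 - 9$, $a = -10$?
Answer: $-14091$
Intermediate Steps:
$B = -21$ ($B = -12 - 9 = -21$)
$S{\left(h,Z \right)} = \frac{7}{2} - \frac{Z^{2}}{6} + \frac{11 h}{3}$ ($S{\left(h,Z \right)} = - \frac{\left(- 22 h + Z Z\right) - 21}{6} = - \frac{\left(- 22 h + Z^{2}\right) - 21}{6} = - \frac{\left(Z^{2} - 22 h\right) - 21}{6} = - \frac{-21 + Z^{2} - 22 h}{6} = \frac{7}{2} - \frac{Z^{2}}{6} + \frac{11 h}{3}$)
$7 S{\left(-23,2 + a \right)} 22 = 7 \left(\frac{7}{2} - \frac{\left(2 - 10\right)^{2}}{6} + \frac{11}{3} \left(-23\right)\right) 22 = 7 \left(\frac{7}{2} - \frac{\left(-8\right)^{2}}{6} - \frac{253}{3}\right) 22 = 7 \left(\frac{7}{2} - \frac{32}{3} - \frac{253}{3}\right) 22 = 7 \left(- \frac{183}{2}\right) 22 = \left(- \frac{1281}{2}\right) 22 = -14091$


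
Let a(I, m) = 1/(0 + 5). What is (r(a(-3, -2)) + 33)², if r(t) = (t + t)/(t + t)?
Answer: 1156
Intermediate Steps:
a(I, m) = ⅕ (a(I, m) = 1/5 = ⅕)
r(t) = 1 (r(t) = (2*t)/((2*t)) = (2*t)*(1/(2*t)) = 1)
(r(a(-3, -2)) + 33)² = (1 + 33)² = 34² = 1156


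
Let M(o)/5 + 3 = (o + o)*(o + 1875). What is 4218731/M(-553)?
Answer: -4218731/7310675 ≈ -0.57706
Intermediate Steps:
M(o) = -15 + 10*o*(1875 + o) (M(o) = -15 + 5*((o + o)*(o + 1875)) = -15 + 5*((2*o)*(1875 + o)) = -15 + 5*(2*o*(1875 + o)) = -15 + 10*o*(1875 + o))
4218731/M(-553) = 4218731/(-15 + 10*(-553)**2 + 18750*(-553)) = 4218731/(-15 + 10*305809 - 10368750) = 4218731/(-15 + 3058090 - 10368750) = 4218731/(-7310675) = 4218731*(-1/7310675) = -4218731/7310675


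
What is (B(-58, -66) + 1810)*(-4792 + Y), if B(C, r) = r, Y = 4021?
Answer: -1344624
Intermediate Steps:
(B(-58, -66) + 1810)*(-4792 + Y) = (-66 + 1810)*(-4792 + 4021) = 1744*(-771) = -1344624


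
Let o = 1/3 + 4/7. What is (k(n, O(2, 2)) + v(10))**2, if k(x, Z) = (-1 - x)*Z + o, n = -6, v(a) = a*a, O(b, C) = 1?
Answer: 4946176/441 ≈ 11216.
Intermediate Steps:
o = 19/21 (o = 1*(1/3) + 4*(1/7) = 1/3 + 4/7 = 19/21 ≈ 0.90476)
v(a) = a**2
k(x, Z) = 19/21 + Z*(-1 - x) (k(x, Z) = (-1 - x)*Z + 19/21 = Z*(-1 - x) + 19/21 = 19/21 + Z*(-1 - x))
(k(n, O(2, 2)) + v(10))**2 = ((19/21 - 1*1 - 1*1*(-6)) + 10**2)**2 = ((19/21 - 1 + 6) + 100)**2 = (124/21 + 100)**2 = (2224/21)**2 = 4946176/441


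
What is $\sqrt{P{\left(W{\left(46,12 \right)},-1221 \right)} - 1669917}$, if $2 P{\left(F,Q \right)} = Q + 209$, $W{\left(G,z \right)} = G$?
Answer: $i \sqrt{1670423} \approx 1292.4 i$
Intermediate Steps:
$P{\left(F,Q \right)} = \frac{209}{2} + \frac{Q}{2}$ ($P{\left(F,Q \right)} = \frac{Q + 209}{2} = \frac{209 + Q}{2} = \frac{209}{2} + \frac{Q}{2}$)
$\sqrt{P{\left(W{\left(46,12 \right)},-1221 \right)} - 1669917} = \sqrt{\left(\frac{209}{2} + \frac{1}{2} \left(-1221\right)\right) - 1669917} = \sqrt{\left(\frac{209}{2} - \frac{1221}{2}\right) - 1669917} = \sqrt{-506 - 1669917} = \sqrt{-1670423} = i \sqrt{1670423}$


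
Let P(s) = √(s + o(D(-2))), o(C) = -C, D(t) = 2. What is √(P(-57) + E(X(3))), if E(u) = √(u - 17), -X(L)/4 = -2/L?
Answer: √3*√I*√(√129 + 3*√59)/3 ≈ 2.3945 + 2.3945*I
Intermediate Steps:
X(L) = 8/L (X(L) = -(-8)/L = 8/L)
E(u) = √(-17 + u)
P(s) = √(-2 + s) (P(s) = √(s - 1*2) = √(s - 2) = √(-2 + s))
√(P(-57) + E(X(3))) = √(√(-2 - 57) + √(-17 + 8/3)) = √(√(-59) + √(-17 + 8*(⅓))) = √(I*√59 + √(-17 + 8/3)) = √(I*√59 + √(-43/3)) = √(I*√59 + I*√129/3)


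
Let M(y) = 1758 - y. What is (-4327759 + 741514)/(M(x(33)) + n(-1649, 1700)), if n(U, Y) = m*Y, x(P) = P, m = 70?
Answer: -717249/24145 ≈ -29.706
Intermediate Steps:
n(U, Y) = 70*Y
(-4327759 + 741514)/(M(x(33)) + n(-1649, 1700)) = (-4327759 + 741514)/((1758 - 1*33) + 70*1700) = -3586245/((1758 - 33) + 119000) = -3586245/(1725 + 119000) = -3586245/120725 = -3586245*1/120725 = -717249/24145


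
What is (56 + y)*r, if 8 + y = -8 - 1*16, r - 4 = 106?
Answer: 2640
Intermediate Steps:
r = 110 (r = 4 + 106 = 110)
y = -32 (y = -8 + (-8 - 1*16) = -8 + (-8 - 16) = -8 - 24 = -32)
(56 + y)*r = (56 - 32)*110 = 24*110 = 2640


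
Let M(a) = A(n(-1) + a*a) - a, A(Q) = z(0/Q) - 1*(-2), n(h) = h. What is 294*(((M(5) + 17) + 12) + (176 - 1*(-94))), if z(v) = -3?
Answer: 86142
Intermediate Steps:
A(Q) = -1 (A(Q) = -3 - 1*(-2) = -3 + 2 = -1)
M(a) = -1 - a
294*(((M(5) + 17) + 12) + (176 - 1*(-94))) = 294*((((-1 - 1*5) + 17) + 12) + (176 - 1*(-94))) = 294*((((-1 - 5) + 17) + 12) + (176 + 94)) = 294*(((-6 + 17) + 12) + 270) = 294*((11 + 12) + 270) = 294*(23 + 270) = 294*293 = 86142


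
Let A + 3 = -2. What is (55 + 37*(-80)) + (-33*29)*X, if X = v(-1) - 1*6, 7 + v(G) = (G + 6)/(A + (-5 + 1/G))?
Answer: 9971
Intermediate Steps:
A = -5 (A = -3 - 2 = -5)
v(G) = -7 + (6 + G)/(-10 + 1/G) (v(G) = -7 + (G + 6)/(-5 + (-5 + 1/G)) = -7 + (6 + G)/(-10 + 1/G))
X = -148/11 (X = (7 - 1*(-1)² - 76*(-1))/(-1 + 10*(-1)) - 1*6 = (7 - 1*1 + 76)/(-1 - 10) - 6 = (7 - 1 + 76)/(-11) - 6 = -1/11*82 - 6 = -82/11 - 6 = -148/11 ≈ -13.455)
(55 + 37*(-80)) + (-33*29)*X = (55 + 37*(-80)) - 33*29*(-148/11) = (55 - 2960) - 957*(-148/11) = -2905 + 12876 = 9971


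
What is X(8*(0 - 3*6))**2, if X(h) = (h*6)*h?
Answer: 15479341056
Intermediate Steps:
X(h) = 6*h**2 (X(h) = (6*h)*h = 6*h**2)
X(8*(0 - 3*6))**2 = (6*(8*(0 - 3*6))**2)**2 = (6*(8*(0 - 18))**2)**2 = (6*(8*(-18))**2)**2 = (6*(-144)**2)**2 = (6*20736)**2 = 124416**2 = 15479341056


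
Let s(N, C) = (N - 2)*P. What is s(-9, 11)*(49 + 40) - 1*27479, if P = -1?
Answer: -26500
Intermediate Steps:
s(N, C) = 2 - N (s(N, C) = (N - 2)*(-1) = (-2 + N)*(-1) = 2 - N)
s(-9, 11)*(49 + 40) - 1*27479 = (2 - 1*(-9))*(49 + 40) - 1*27479 = (2 + 9)*89 - 27479 = 11*89 - 27479 = 979 - 27479 = -26500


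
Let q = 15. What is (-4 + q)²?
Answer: 121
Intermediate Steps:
(-4 + q)² = (-4 + 15)² = 11² = 121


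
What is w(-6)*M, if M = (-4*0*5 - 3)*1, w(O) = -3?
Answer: 9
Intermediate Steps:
M = -3 (M = (0*5 - 3)*1 = (0 - 3)*1 = -3*1 = -3)
w(-6)*M = -3*(-3) = 9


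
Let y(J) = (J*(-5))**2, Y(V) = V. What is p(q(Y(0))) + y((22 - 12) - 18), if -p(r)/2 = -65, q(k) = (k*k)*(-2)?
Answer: 1730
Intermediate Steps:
y(J) = 25*J**2 (y(J) = (-5*J)**2 = 25*J**2)
q(k) = -2*k**2 (q(k) = k**2*(-2) = -2*k**2)
p(r) = 130 (p(r) = -2*(-65) = 130)
p(q(Y(0))) + y((22 - 12) - 18) = 130 + 25*((22 - 12) - 18)**2 = 130 + 25*(10 - 18)**2 = 130 + 25*(-8)**2 = 130 + 25*64 = 130 + 1600 = 1730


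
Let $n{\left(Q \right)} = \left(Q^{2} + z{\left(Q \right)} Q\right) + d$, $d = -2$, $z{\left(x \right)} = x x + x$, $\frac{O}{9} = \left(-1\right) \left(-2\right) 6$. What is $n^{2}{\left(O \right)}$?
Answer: $1646186509444$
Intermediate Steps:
$O = 108$ ($O = 9 \left(-1\right) \left(-2\right) 6 = 9 \cdot 2 \cdot 6 = 9 \cdot 12 = 108$)
$z{\left(x \right)} = x + x^{2}$ ($z{\left(x \right)} = x^{2} + x = x + x^{2}$)
$n{\left(Q \right)} = -2 + Q^{2} + Q^{2} \left(1 + Q\right)$ ($n{\left(Q \right)} = \left(Q^{2} + Q \left(1 + Q\right) Q\right) - 2 = \left(Q^{2} + Q^{2} \left(1 + Q\right)\right) - 2 = -2 + Q^{2} + Q^{2} \left(1 + Q\right)$)
$n^{2}{\left(O \right)} = \left(-2 + 108^{3} + 2 \cdot 108^{2}\right)^{2} = \left(-2 + 1259712 + 2 \cdot 11664\right)^{2} = \left(-2 + 1259712 + 23328\right)^{2} = 1283038^{2} = 1646186509444$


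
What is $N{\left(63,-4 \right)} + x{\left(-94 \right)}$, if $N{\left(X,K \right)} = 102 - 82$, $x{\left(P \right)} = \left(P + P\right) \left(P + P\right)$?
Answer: $35364$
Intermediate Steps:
$x{\left(P \right)} = 4 P^{2}$ ($x{\left(P \right)} = 2 P 2 P = 4 P^{2}$)
$N{\left(X,K \right)} = 20$ ($N{\left(X,K \right)} = 102 - 82 = 20$)
$N{\left(63,-4 \right)} + x{\left(-94 \right)} = 20 + 4 \left(-94\right)^{2} = 20 + 4 \cdot 8836 = 20 + 35344 = 35364$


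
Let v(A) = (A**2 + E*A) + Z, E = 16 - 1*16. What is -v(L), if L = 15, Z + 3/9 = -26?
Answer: -596/3 ≈ -198.67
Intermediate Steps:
Z = -79/3 (Z = -1/3 - 26 = -79/3 ≈ -26.333)
E = 0 (E = 16 - 16 = 0)
v(A) = -79/3 + A**2 (v(A) = (A**2 + 0*A) - 79/3 = (A**2 + 0) - 79/3 = A**2 - 79/3 = -79/3 + A**2)
-v(L) = -(-79/3 + 15**2) = -(-79/3 + 225) = -1*596/3 = -596/3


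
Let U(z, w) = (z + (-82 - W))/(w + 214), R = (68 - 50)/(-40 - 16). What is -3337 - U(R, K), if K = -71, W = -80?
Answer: -1027791/308 ≈ -3337.0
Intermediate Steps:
R = -9/28 (R = 18/(-56) = 18*(-1/56) = -9/28 ≈ -0.32143)
U(z, w) = (-2 + z)/(214 + w) (U(z, w) = (z + (-82 - 1*(-80)))/(w + 214) = (z + (-82 + 80))/(214 + w) = (z - 2)/(214 + w) = (-2 + z)/(214 + w))
-3337 - U(R, K) = -3337 - (-2 - 9/28)/(214 - 71) = -3337 - (-65)/(143*28) = -3337 - 1*(-5/308) = -3337 + 5/308 = -1027791/308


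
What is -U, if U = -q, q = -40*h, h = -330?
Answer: 13200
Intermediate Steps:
q = 13200 (q = -40*(-330) = 13200)
U = -13200 (U = -1*13200 = -13200)
-U = -1*(-13200) = 13200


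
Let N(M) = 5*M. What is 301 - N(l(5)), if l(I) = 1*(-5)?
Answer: 326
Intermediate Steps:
l(I) = -5
301 - N(l(5)) = 301 - 5*(-5) = 301 - 1*(-25) = 301 + 25 = 326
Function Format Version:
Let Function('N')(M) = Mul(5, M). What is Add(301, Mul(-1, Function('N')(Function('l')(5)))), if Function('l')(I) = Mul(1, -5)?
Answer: 326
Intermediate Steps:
Function('l')(I) = -5
Add(301, Mul(-1, Function('N')(Function('l')(5)))) = Add(301, Mul(-1, Mul(5, -5))) = Add(301, Mul(-1, -25)) = Add(301, 25) = 326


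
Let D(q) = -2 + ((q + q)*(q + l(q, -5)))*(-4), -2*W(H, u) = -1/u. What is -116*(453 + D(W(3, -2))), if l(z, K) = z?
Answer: -52200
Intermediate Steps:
W(H, u) = 1/(2*u) (W(H, u) = -(-1)/(2*u) = 1/(2*u))
D(q) = -2 - 16*q² (D(q) = -2 + ((q + q)*(q + q))*(-4) = -2 + ((2*q)*(2*q))*(-4) = -2 + (4*q²)*(-4) = -2 - 16*q²)
-116*(453 + D(W(3, -2))) = -116*(453 + (-2 - 16*((½)/(-2))²)) = -116*(453 + (-2 - 16*((½)*(-½))²)) = -116*(453 + (-2 - 16*(-¼)²)) = -116*(453 + (-2 - 16*1/16)) = -116*(453 + (-2 - 1)) = -116*(453 - 3) = -116*450 = -52200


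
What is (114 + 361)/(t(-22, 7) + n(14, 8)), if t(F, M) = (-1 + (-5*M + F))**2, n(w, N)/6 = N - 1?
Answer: 475/3406 ≈ 0.13946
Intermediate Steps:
n(w, N) = -6 + 6*N (n(w, N) = 6*(N - 1) = 6*(-1 + N) = -6 + 6*N)
t(F, M) = (-1 + F - 5*M)**2 (t(F, M) = (-1 + (F - 5*M))**2 = (-1 + F - 5*M)**2)
(114 + 361)/(t(-22, 7) + n(14, 8)) = (114 + 361)/((1 - 1*(-22) + 5*7)**2 + (-6 + 6*8)) = 475/((1 + 22 + 35)**2 + (-6 + 48)) = 475/(58**2 + 42) = 475/(3364 + 42) = 475/3406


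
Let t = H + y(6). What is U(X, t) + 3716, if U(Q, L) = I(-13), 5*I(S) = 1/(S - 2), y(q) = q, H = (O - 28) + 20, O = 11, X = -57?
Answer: 278699/75 ≈ 3716.0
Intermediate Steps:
H = 3 (H = (11 - 28) + 20 = -17 + 20 = 3)
t = 9 (t = 3 + 6 = 9)
I(S) = 1/(5*(-2 + S)) (I(S) = 1/(5*(S - 2)) = 1/(5*(-2 + S)))
U(Q, L) = -1/75 (U(Q, L) = 1/(5*(-2 - 13)) = (⅕)/(-15) = (⅕)*(-1/15) = -1/75)
U(X, t) + 3716 = -1/75 + 3716 = 278699/75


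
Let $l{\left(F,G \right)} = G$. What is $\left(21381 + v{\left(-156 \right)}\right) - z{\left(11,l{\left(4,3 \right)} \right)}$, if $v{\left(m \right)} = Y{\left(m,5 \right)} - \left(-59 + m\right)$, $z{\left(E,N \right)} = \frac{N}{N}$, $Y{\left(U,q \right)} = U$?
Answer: $21439$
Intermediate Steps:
$z{\left(E,N \right)} = 1$
$v{\left(m \right)} = 59$ ($v{\left(m \right)} = m - \left(-59 + m\right) = 59$)
$\left(21381 + v{\left(-156 \right)}\right) - z{\left(11,l{\left(4,3 \right)} \right)} = \left(21381 + 59\right) - 1 = 21440 - 1 = 21439$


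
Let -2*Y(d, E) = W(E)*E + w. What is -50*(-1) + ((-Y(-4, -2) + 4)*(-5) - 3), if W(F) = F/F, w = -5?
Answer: 89/2 ≈ 44.500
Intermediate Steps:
W(F) = 1
Y(d, E) = 5/2 - E/2 (Y(d, E) = -(1*E - 5)/2 = -(E - 5)/2 = -(-5 + E)/2 = 5/2 - E/2)
-50*(-1) + ((-Y(-4, -2) + 4)*(-5) - 3) = -50*(-1) + ((-(5/2 - ½*(-2)) + 4)*(-5) - 3) = 50 + ((-(5/2 + 1) + 4)*(-5) - 3) = 50 + ((-1*7/2 + 4)*(-5) - 3) = 50 + ((-7/2 + 4)*(-5) - 3) = 50 + ((½)*(-5) - 3) = 50 + (-5/2 - 3) = 50 - 11/2 = 89/2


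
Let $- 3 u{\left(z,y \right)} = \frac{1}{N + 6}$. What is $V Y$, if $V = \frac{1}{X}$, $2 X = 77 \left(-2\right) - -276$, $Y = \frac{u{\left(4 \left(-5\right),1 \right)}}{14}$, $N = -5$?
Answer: $- \frac{1}{2562} \approx -0.00039032$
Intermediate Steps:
$u{\left(z,y \right)} = - \frac{1}{3}$ ($u{\left(z,y \right)} = - \frac{1}{3 \left(-5 + 6\right)} = - \frac{1}{3 \cdot 1} = \left(- \frac{1}{3}\right) 1 = - \frac{1}{3}$)
$Y = - \frac{1}{42}$ ($Y = - \frac{1}{3 \cdot 14} = \left(- \frac{1}{3}\right) \frac{1}{14} = - \frac{1}{42} \approx -0.02381$)
$X = 61$ ($X = \frac{77 \left(-2\right) - -276}{2} = \frac{-154 + 276}{2} = \frac{1}{2} \cdot 122 = 61$)
$V = \frac{1}{61} \approx 0.016393$
$V Y = \frac{1}{61} \left(- \frac{1}{42}\right) = - \frac{1}{2562}$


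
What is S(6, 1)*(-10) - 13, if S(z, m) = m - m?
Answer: -13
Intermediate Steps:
S(z, m) = 0
S(6, 1)*(-10) - 13 = 0*(-10) - 13 = 0 - 13 = -13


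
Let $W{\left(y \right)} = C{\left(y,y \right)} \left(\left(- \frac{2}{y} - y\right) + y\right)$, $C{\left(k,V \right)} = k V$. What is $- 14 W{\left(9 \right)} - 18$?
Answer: $234$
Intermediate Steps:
$C{\left(k,V \right)} = V k$
$W{\left(y \right)} = - 2 y$ ($W{\left(y \right)} = y y \left(\left(- \frac{2}{y} - y\right) + y\right) = y^{2} \left(\left(- y - \frac{2}{y}\right) + y\right) = y^{2} \left(- \frac{2}{y}\right) = - 2 y$)
$- 14 W{\left(9 \right)} - 18 = - 14 \left(\left(-2\right) 9\right) - 18 = \left(-14\right) \left(-18\right) - 18 = 252 - 18 = 234$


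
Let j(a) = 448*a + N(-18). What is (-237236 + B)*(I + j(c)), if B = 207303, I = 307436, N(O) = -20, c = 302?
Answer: -13251698296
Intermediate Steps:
j(a) = -20 + 448*a (j(a) = 448*a - 20 = -20 + 448*a)
(-237236 + B)*(I + j(c)) = (-237236 + 207303)*(307436 + (-20 + 448*302)) = -29933*(307436 + (-20 + 135296)) = -29933*(307436 + 135276) = -29933*442712 = -13251698296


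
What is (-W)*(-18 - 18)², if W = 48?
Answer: -62208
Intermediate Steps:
(-W)*(-18 - 18)² = (-1*48)*(-18 - 18)² = -48*(-36)² = -48*1296 = -62208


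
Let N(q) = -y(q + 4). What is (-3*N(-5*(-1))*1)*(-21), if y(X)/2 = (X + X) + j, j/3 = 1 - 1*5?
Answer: -756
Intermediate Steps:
j = -12 (j = 3*(1 - 1*5) = 3*(1 - 5) = 3*(-4) = -12)
y(X) = -24 + 4*X (y(X) = 2*((X + X) - 12) = 2*(2*X - 12) = 2*(-12 + 2*X) = -24 + 4*X)
N(q) = 8 - 4*q (N(q) = -(-24 + 4*(q + 4)) = -(-24 + 4*(4 + q)) = -(-24 + (16 + 4*q)) = -(-8 + 4*q) = 8 - 4*q)
(-3*N(-5*(-1))*1)*(-21) = (-3*(8 - (-20)*(-1))*1)*(-21) = (-3*(8 - 4*5)*1)*(-21) = (-3*(8 - 20)*1)*(-21) = (-3*(-12)*1)*(-21) = (36*1)*(-21) = 36*(-21) = -756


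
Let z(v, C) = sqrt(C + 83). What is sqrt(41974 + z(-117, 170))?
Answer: sqrt(41974 + sqrt(253)) ≈ 204.91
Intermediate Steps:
z(v, C) = sqrt(83 + C)
sqrt(41974 + z(-117, 170)) = sqrt(41974 + sqrt(83 + 170)) = sqrt(41974 + sqrt(253))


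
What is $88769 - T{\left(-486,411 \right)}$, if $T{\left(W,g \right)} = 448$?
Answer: $88321$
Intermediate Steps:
$88769 - T{\left(-486,411 \right)} = 88769 - 448 = 88321$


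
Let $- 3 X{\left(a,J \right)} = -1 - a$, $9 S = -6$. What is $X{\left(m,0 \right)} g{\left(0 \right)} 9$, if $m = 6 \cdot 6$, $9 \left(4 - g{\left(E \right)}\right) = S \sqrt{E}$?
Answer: $444$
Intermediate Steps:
$S = - \frac{2}{3}$ ($S = \frac{1}{9} \left(-6\right) = - \frac{2}{3} \approx -0.66667$)
$g{\left(E \right)} = 4 + \frac{2 \sqrt{E}}{27}$ ($g{\left(E \right)} = 4 - \frac{\left(- \frac{2}{3}\right) \sqrt{E}}{9} = 4 + \frac{2 \sqrt{E}}{27}$)
$m = 36$
$X{\left(a,J \right)} = \frac{1}{3} + \frac{a}{3}$ ($X{\left(a,J \right)} = - \frac{-1 - a}{3} = \frac{1}{3} + \frac{a}{3}$)
$X{\left(m,0 \right)} g{\left(0 \right)} 9 = \left(\frac{1}{3} + \frac{1}{3} \cdot 36\right) \left(4 + \frac{2 \sqrt{0}}{27}\right) 9 = \left(\frac{1}{3} + 12\right) \left(4 + \frac{2}{27} \cdot 0\right) 9 = \frac{37 \left(4 + 0\right)}{3} \cdot 9 = \frac{37}{3} \cdot 4 \cdot 9 = \frac{148}{3} \cdot 9 = 444$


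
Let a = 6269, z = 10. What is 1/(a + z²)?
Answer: 1/6369 ≈ 0.00015701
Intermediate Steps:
1/(a + z²) = 1/(6269 + 10²) = 1/(6269 + 100) = 1/6369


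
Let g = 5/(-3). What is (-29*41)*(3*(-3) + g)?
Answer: 38048/3 ≈ 12683.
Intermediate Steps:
g = -5/3 (g = 5*(-⅓) = -5/3 ≈ -1.6667)
(-29*41)*(3*(-3) + g) = (-29*41)*(3*(-3) - 5/3) = -1189*(-9 - 5/3) = -1189*(-32/3) = 38048/3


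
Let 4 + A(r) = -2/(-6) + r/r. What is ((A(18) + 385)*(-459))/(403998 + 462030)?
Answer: -58497/288676 ≈ -0.20264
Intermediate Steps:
A(r) = -8/3 (A(r) = -4 + (-2/(-6) + r/r) = -4 + (-2*(-⅙) + 1) = -4 + (⅓ + 1) = -4 + 4/3 = -8/3)
((A(18) + 385)*(-459))/(403998 + 462030) = ((-8/3 + 385)*(-459))/(403998 + 462030) = ((1147/3)*(-459))/866028 = -175491*1/866028 = -58497/288676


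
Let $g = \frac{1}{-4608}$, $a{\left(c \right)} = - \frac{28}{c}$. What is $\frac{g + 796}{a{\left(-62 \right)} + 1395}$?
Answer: $\frac{113706977}{199337472} \approx 0.57042$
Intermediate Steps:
$g = - \frac{1}{4608} \approx -0.00021701$
$\frac{g + 796}{a{\left(-62 \right)} + 1395} = \frac{- \frac{1}{4608} + 796}{- \frac{28}{-62} + 1395} = \frac{3667967}{4608 \left(\left(-28\right) \left(- \frac{1}{62}\right) + 1395\right)} = \frac{3667967}{4608 \left(\frac{14}{31} + 1395\right)} = \frac{3667967}{4608 \cdot \frac{43259}{31}} = \frac{3667967}{4608} \cdot \frac{31}{43259} = \frac{113706977}{199337472}$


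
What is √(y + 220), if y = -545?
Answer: 5*I*√13 ≈ 18.028*I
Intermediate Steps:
√(y + 220) = √(-545 + 220) = √(-325) = 5*I*√13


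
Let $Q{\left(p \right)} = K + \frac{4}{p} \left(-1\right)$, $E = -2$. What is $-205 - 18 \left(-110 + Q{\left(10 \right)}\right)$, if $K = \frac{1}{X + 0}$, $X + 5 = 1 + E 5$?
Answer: $\frac{62422}{35} \approx 1783.5$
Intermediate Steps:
$X = -14$ ($X = -5 + \left(1 - 10\right) = -5 - 9 = -14$)
$K = - \frac{1}{14}$ ($K = \frac{1}{-14 + 0} = \frac{1}{-14} = - \frac{1}{14} \approx -0.071429$)
$Q{\left(p \right)} = - \frac{1}{14} - \frac{4}{p}$ ($Q{\left(p \right)} = - \frac{1}{14} + \frac{4}{p} \left(-1\right) = - \frac{1}{14} - \frac{4}{p}$)
$-205 - 18 \left(-110 + Q{\left(10 \right)}\right) = -205 - 18 \left(-110 + \frac{-56 - 10}{14 \cdot 10}\right) = -205 - 18 \left(-110 + \frac{1}{14} \cdot \frac{1}{10} \left(-56 - 10\right)\right) = -205 - 18 \left(-110 + \frac{1}{14} \cdot \frac{1}{10} \left(-66\right)\right) = -205 - 18 \left(-110 - \frac{33}{70}\right) = -205 - - \frac{69597}{35} = -205 + \frac{69597}{35} = \frac{62422}{35}$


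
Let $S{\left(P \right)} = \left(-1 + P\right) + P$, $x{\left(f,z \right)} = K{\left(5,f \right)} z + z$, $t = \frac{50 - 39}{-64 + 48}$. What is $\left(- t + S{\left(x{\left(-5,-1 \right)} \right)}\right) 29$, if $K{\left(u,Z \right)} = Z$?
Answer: $\frac{3567}{16} \approx 222.94$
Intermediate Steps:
$t = - \frac{11}{16}$ ($t = \frac{11}{-16} = 11 \left(- \frac{1}{16}\right) = - \frac{11}{16} \approx -0.6875$)
$x{\left(f,z \right)} = z + f z$ ($x{\left(f,z \right)} = f z + z = z + f z$)
$S{\left(P \right)} = -1 + 2 P$
$\left(- t + S{\left(x{\left(-5,-1 \right)} \right)}\right) 29 = \left(\left(-1\right) \left(- \frac{11}{16}\right) - \left(1 - 2 \left(- (1 - 5)\right)\right)\right) 29 = \left(\frac{11}{16} - \left(1 - 2 \left(\left(-1\right) \left(-4\right)\right)\right)\right) 29 = \left(\frac{11}{16} + \left(-1 + 2 \cdot 4\right)\right) 29 = \left(\frac{11}{16} + \left(-1 + 8\right)\right) 29 = \left(\frac{11}{16} + 7\right) 29 = \frac{123}{16} \cdot 29 = \frac{3567}{16}$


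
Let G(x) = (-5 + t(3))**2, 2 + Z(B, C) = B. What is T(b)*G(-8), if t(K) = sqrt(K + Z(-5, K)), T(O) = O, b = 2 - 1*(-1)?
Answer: 63 - 60*I ≈ 63.0 - 60.0*I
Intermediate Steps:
b = 3 (b = 2 + 1 = 3)
Z(B, C) = -2 + B
t(K) = sqrt(-7 + K) (t(K) = sqrt(K + (-2 - 5)) = sqrt(K - 7) = sqrt(-7 + K))
G(x) = (-5 + 2*I)**2 (G(x) = (-5 + sqrt(-7 + 3))**2 = (-5 + sqrt(-4))**2 = (-5 + 2*I)**2)
T(b)*G(-8) = 3*(21 - 20*I) = 63 - 60*I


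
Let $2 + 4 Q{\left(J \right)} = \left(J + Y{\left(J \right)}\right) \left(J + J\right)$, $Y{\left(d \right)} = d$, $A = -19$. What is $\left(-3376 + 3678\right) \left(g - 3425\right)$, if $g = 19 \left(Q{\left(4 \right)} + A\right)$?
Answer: $-1054433$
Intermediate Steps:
$Q{\left(J \right)} = - \frac{1}{2} + J^{2}$ ($Q{\left(J \right)} = - \frac{1}{2} + \frac{\left(J + J\right) \left(J + J\right)}{4} = - \frac{1}{2} + \frac{2 J 2 J}{4} = - \frac{1}{2} + \frac{4 J^{2}}{4} = - \frac{1}{2} + J^{2}$)
$g = - \frac{133}{2}$ ($g = 19 \left(\left(- \frac{1}{2} + 4^{2}\right) - 19\right) = 19 \left(\left(- \frac{1}{2} + 16\right) - 19\right) = 19 \left(\frac{31}{2} - 19\right) = 19 \left(- \frac{7}{2}\right) = - \frac{133}{2} \approx -66.5$)
$\left(-3376 + 3678\right) \left(g - 3425\right) = \left(-3376 + 3678\right) \left(- \frac{133}{2} - 3425\right) = 302 \left(- \frac{6983}{2}\right) = -1054433$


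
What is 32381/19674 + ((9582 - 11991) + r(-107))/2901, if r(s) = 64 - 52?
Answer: 15592901/19024758 ≈ 0.81961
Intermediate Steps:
r(s) = 12
32381/19674 + ((9582 - 11991) + r(-107))/2901 = 32381/19674 + ((9582 - 11991) + 12)/2901 = 32381*(1/19674) + (-2409 + 12)*(1/2901) = 32381/19674 - 2397*1/2901 = 32381/19674 - 799/967 = 15592901/19024758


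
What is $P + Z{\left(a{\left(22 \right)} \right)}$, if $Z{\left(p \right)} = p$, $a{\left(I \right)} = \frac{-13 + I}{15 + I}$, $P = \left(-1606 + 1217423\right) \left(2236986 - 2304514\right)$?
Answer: $- \frac{3037762543903}{37} \approx -8.2102 \cdot 10^{10}$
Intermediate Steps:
$P = -82101690376$ ($P = 1215817 \left(-67528\right) = -82101690376$)
$a{\left(I \right)} = \frac{-13 + I}{15 + I}$
$P + Z{\left(a{\left(22 \right)} \right)} = -82101690376 + \frac{-13 + 22}{15 + 22} = -82101690376 + \frac{1}{37} \cdot 9 = -82101690376 + \frac{9}{37} = - \frac{3037762543903}{37}$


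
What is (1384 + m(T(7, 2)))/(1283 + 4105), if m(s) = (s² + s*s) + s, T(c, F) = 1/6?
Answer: 6229/24246 ≈ 0.25691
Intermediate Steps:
T(c, F) = ⅙
m(s) = s + 2*s² (m(s) = (s² + s²) + s = 2*s² + s = s + 2*s²)
(1384 + m(T(7, 2)))/(1283 + 4105) = (1384 + (1 + 2*(⅙))/6)/(1283 + 4105) = (1384 + (1 + ⅓)/6)/5388 = (1384 + (⅙)*(4/3))*(1/5388) = (1384 + 2/9)*(1/5388) = (12458/9)*(1/5388) = 6229/24246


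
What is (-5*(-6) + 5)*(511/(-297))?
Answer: -17885/297 ≈ -60.219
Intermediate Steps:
(-5*(-6) + 5)*(511/(-297)) = (30 + 5)*(511*(-1/297)) = 35*(-511/297) = -17885/297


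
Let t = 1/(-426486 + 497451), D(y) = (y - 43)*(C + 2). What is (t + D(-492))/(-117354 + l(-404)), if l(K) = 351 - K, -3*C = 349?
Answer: -4340810776/8274448035 ≈ -0.52460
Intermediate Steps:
C = -349/3 (C = -⅓*349 = -349/3 ≈ -116.33)
D(y) = 14749/3 - 343*y/3 (D(y) = (y - 43)*(-349/3 + 2) = (-43 + y)*(-343/3) = 14749/3 - 343*y/3)
t = 1/70965 ≈ 1.4091e-5
(t + D(-492))/(-117354 + l(-404)) = (1/70965 + (14749/3 - 343/3*(-492)))/(-117354 + (351 - 1*(-404))) = (1/70965 + (14749/3 + 56252))/(-117354 + (351 + 404)) = (1/70965 + 183505/3)/(-117354 + 755) = (4340810776/70965)/(-116599) = (4340810776/70965)*(-1/116599) = -4340810776/8274448035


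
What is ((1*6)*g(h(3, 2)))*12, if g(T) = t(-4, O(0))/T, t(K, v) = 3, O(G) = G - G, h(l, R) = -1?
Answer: -216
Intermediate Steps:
O(G) = 0
g(T) = 3/T
((1*6)*g(h(3, 2)))*12 = ((1*6)*(3/(-1)))*12 = (6*(3*(-1)))*12 = (6*(-3))*12 = -18*12 = -216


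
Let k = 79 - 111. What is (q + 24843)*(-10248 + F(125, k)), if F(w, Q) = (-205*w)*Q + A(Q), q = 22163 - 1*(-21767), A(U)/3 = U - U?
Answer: 55689074296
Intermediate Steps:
A(U) = 0 (A(U) = 3*(U - U) = 3*0 = 0)
k = -32
q = 43930 (q = 22163 + 21767 = 43930)
F(w, Q) = -205*Q*w (F(w, Q) = (-205*w)*Q + 0 = -205*Q*w + 0 = -205*Q*w)
(q + 24843)*(-10248 + F(125, k)) = (43930 + 24843)*(-10248 - 205*(-32)*125) = 68773*(-10248 + 820000) = 68773*809752 = 55689074296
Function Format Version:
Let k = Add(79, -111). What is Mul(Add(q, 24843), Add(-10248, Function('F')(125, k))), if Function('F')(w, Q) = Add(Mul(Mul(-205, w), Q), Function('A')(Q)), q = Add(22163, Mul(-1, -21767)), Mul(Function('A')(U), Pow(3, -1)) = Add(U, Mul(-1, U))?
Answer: 55689074296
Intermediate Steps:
Function('A')(U) = 0 (Function('A')(U) = Mul(3, Add(U, Mul(-1, U))) = Mul(3, 0) = 0)
k = -32
q = 43930 (q = Add(22163, 21767) = 43930)
Function('F')(w, Q) = Mul(-205, Q, w) (Function('F')(w, Q) = Add(Mul(Mul(-205, w), Q), 0) = Add(Mul(-205, Q, w), 0) = Mul(-205, Q, w))
Mul(Add(q, 24843), Add(-10248, Function('F')(125, k))) = Mul(Add(43930, 24843), Add(-10248, Mul(-205, -32, 125))) = Mul(68773, Add(-10248, 820000)) = Mul(68773, 809752) = 55689074296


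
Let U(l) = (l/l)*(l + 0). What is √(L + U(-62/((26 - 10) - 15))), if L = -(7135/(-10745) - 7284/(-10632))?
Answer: I*√224843088301846/1904014 ≈ 7.8753*I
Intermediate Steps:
L = -40121/1904014 (L = -(7135*(-1/10745) - 7284*(-1/10632)) = -(-1427/2149 + 607/886) = -1*40121/1904014 = -40121/1904014 ≈ -0.021072)
U(l) = l (U(l) = 1*l = l)
√(L + U(-62/((26 - 10) - 15))) = √(-40121/1904014 - 62/((26 - 10) - 15)) = √(-40121/1904014 - 62/(16 - 15)) = √(-40121/1904014 - 62/1) = √(-40121/1904014 - 62*1) = √(-40121/1904014 - 62) = √(-118088989/1904014) = I*√224843088301846/1904014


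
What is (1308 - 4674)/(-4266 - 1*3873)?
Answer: 1122/2713 ≈ 0.41356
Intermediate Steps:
(1308 - 4674)/(-4266 - 1*3873) = -3366/(-4266 - 3873) = -3366/(-8139) = -3366*(-1/8139) = 1122/2713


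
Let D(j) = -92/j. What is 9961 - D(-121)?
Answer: 1205189/121 ≈ 9960.2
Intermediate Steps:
9961 - D(-121) = 9961 - (-92)/(-121) = 9961 - (-92)*(-1)/121 = 9961 - 1*92/121 = 9961 - 92/121 = 1205189/121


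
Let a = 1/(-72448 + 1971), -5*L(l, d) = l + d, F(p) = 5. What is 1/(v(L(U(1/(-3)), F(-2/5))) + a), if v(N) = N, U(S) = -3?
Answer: -352385/140959 ≈ -2.4999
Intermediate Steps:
L(l, d) = -d/5 - l/5 (L(l, d) = -(l + d)/5 = -(d + l)/5 = -d/5 - l/5)
a = -1/70477 (a = 1/(-70477) = -1/70477 ≈ -1.4189e-5)
1/(v(L(U(1/(-3)), F(-2/5))) + a) = 1/((-⅕*5 - ⅕*(-3)) - 1/70477) = 1/((-1 + ⅗) - 1/70477) = 1/(-⅖ - 1/70477) = 1/(-140959/352385) = -352385/140959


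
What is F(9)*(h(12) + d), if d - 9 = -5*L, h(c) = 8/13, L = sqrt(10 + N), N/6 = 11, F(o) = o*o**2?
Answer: 91125/13 - 7290*sqrt(19) ≈ -24767.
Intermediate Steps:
F(o) = o**3
N = 66 (N = 6*11 = 66)
L = 2*sqrt(19) (L = sqrt(10 + 66) = sqrt(76) = 2*sqrt(19) ≈ 8.7178)
h(c) = 8/13 (h(c) = 8*(1/13) = 8/13)
d = 9 - 10*sqrt(19) ≈ -34.589
F(9)*(h(12) + d) = 9**3*(8/13 + (9 - 10*sqrt(19))) = 729*(125/13 - 10*sqrt(19)) = 91125/13 - 7290*sqrt(19)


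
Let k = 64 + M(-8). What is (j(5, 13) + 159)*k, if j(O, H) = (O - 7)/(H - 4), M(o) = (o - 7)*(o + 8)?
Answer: 91456/9 ≈ 10162.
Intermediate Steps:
M(o) = (-7 + o)*(8 + o)
j(O, H) = (-7 + O)/(-4 + H)
k = 64 (k = 64 + (-56 - 8 + (-8)**2) = 64 + (-56 - 8 + 64) = 64 + 0 = 64)
(j(5, 13) + 159)*k = ((-7 + 5)/(-4 + 13) + 159)*64 = (-2/9 + 159)*64 = (1429/9)*64 = 91456/9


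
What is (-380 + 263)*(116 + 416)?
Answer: -62244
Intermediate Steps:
(-380 + 263)*(116 + 416) = -117*532 = -62244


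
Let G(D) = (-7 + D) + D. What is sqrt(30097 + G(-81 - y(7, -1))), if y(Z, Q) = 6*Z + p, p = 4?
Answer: 2*sqrt(7459) ≈ 172.73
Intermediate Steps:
y(Z, Q) = 4 + 6*Z (y(Z, Q) = 6*Z + 4 = 4 + 6*Z)
G(D) = -7 + 2*D
sqrt(30097 + G(-81 - y(7, -1))) = sqrt(30097 + (-7 + 2*(-81 - (4 + 6*7)))) = sqrt(30097 + (-7 + 2*(-81 - (4 + 42)))) = sqrt(30097 + (-7 + 2*(-81 - 1*46))) = sqrt(30097 + (-7 + 2*(-81 - 46))) = sqrt(30097 + (-7 + 2*(-127))) = sqrt(30097 + (-7 - 254)) = sqrt(30097 - 261) = sqrt(29836) = 2*sqrt(7459)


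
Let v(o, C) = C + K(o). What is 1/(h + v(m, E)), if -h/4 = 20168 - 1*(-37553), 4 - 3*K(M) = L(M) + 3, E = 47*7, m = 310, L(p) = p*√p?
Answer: -86458/19932054079 + 155*√310/79728216316 ≈ -4.3034e-6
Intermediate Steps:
L(p) = p^(3/2)
E = 329
K(M) = ⅓ - M^(3/2)/3 (K(M) = 4/3 - (M^(3/2) + 3)/3 = 4/3 - (3 + M^(3/2))/3 = 4/3 + (-1 - M^(3/2)/3) = ⅓ - M^(3/2)/3)
v(o, C) = ⅓ + C - o^(3/2)/3 (v(o, C) = C + (⅓ - o^(3/2)/3) = ⅓ + C - o^(3/2)/3)
h = -230884 (h = -4*(20168 - 1*(-37553)) = -4*(20168 + 37553) = -4*57721 = -230884)
1/(h + v(m, E)) = 1/(-230884 + (⅓ + 329 - 310*√310/3)) = 1/(-230884 + (988/3 - 310*√310/3)) = 1/(-691664/3 - 310*√310/3)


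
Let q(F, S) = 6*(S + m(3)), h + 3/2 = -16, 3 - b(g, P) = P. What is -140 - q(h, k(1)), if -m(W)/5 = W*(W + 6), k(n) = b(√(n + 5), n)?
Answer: 658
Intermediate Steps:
b(g, P) = 3 - P
h = -35/2 (h = -3/2 - 16 = -35/2 ≈ -17.500)
k(n) = 3 - n
m(W) = -5*W*(6 + W) (m(W) = -5*W*(W + 6) = -5*W*(6 + W))
q(F, S) = -810 + 6*S (q(F, S) = 6*(S - 5*3*(6 + 3)) = 6*(S - 5*3*9) = 6*(S - 135) = 6*(-135 + S) = -810 + 6*S)
-140 - q(h, k(1)) = -140 - (-810 + 6*(3 - 1*1)) = -140 - (-810 + 6*(3 - 1)) = -140 - (-810 + 6*2) = -140 - (-810 + 12) = -140 - 1*(-798) = -140 + 798 = 658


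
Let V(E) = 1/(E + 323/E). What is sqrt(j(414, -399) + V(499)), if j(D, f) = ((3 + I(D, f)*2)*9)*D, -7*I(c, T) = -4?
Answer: sqrt(11754580244703513)/872634 ≈ 124.24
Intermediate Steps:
I(c, T) = 4/7 (I(c, T) = -1/7*(-4) = 4/7)
j(D, f) = 261*D/7 (j(D, f) = ((3 + (4/7)*2)*9)*D = ((3 + 8/7)*9)*D = ((29/7)*9)*D = 261*D/7)
sqrt(j(414, -399) + V(499)) = sqrt((261/7)*414 + 499/(323 + 499**2)) = sqrt(108054/7 + 499/(323 + 249001)) = sqrt(108054/7 + 499/249324) = sqrt(26940458989/1745268) = sqrt(11754580244703513)/872634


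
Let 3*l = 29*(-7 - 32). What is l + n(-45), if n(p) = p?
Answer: -422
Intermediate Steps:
l = -377 (l = (29*(-7 - 32))/3 = (29*(-39))/3 = (⅓)*(-1131) = -377)
l + n(-45) = -377 - 45 = -422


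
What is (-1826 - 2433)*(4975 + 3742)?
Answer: -37125703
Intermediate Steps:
(-1826 - 2433)*(4975 + 3742) = -4259*8717 = -37125703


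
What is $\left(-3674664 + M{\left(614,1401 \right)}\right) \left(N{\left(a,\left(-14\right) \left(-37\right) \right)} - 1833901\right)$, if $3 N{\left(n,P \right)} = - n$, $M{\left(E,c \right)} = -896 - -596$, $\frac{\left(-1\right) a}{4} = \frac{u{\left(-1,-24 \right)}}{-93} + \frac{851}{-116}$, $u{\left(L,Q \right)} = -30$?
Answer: $\frac{6058859514375384}{899} \approx 6.7396 \cdot 10^{12}$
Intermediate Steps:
$a = \frac{25221}{899}$ ($a = - 4 \left(- \frac{30}{-93} + \frac{851}{-116}\right) = - 4 \left(\left(-30\right) \left(- \frac{1}{93}\right) + 851 \left(- \frac{1}{116}\right)\right) = - 4 \left(\frac{10}{31} - \frac{851}{116}\right) = \left(-4\right) \left(- \frac{25221}{3596}\right) = \frac{25221}{899} \approx 28.055$)
$M{\left(E,c \right)} = -300$ ($M{\left(E,c \right)} = -896 + 596 = -300$)
$N{\left(n,P \right)} = - \frac{n}{3}$ ($N{\left(n,P \right)} = \frac{\left(-1\right) n}{3} = - \frac{n}{3}$)
$\left(-3674664 + M{\left(614,1401 \right)}\right) \left(N{\left(a,\left(-14\right) \left(-37\right) \right)} - 1833901\right) = \left(-3674664 - 300\right) \left(\left(- \frac{1}{3}\right) \frac{25221}{899} - 1833901\right) = - 3674964 \left(- \frac{8407}{899} - 1833901\right) = \left(-3674964\right) \left(- \frac{1648685406}{899}\right) = \frac{6058859514375384}{899}$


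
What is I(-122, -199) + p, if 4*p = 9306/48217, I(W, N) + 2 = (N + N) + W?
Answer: -50333895/96434 ≈ -521.95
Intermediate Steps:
I(W, N) = -2 + W + 2*N (I(W, N) = -2 + ((N + N) + W) = -2 + (2*N + W) = -2 + (W + 2*N) = -2 + W + 2*N)
p = 4653/96434 (p = (9306/48217)/4 = (9306*(1/48217))/4 = (¼)*(9306/48217) = 4653/96434 ≈ 0.048251)
I(-122, -199) + p = (-2 - 122 + 2*(-199)) + 4653/96434 = (-2 - 122 - 398) + 4653/96434 = -522 + 4653/96434 = -50333895/96434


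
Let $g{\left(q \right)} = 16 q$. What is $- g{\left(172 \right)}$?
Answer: $-2752$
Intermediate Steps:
$- g{\left(172 \right)} = - 16 \cdot 172 = \left(-1\right) 2752 = -2752$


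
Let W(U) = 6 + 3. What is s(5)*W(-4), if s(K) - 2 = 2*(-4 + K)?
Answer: 36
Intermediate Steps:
s(K) = -6 + 2*K (s(K) = 2 + 2*(-4 + K) = 2 + (-8 + 2*K) = -6 + 2*K)
W(U) = 9
s(5)*W(-4) = (-6 + 2*5)*9 = (-6 + 10)*9 = 4*9 = 36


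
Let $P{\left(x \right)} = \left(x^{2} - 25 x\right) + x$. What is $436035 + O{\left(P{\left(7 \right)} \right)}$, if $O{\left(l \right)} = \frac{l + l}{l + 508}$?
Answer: $\frac{169617377}{389} \approx 4.3603 \cdot 10^{5}$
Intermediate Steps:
$P{\left(x \right)} = x^{2} - 24 x$
$O{\left(l \right)} = \frac{2 l}{508 + l}$
$436035 + O{\left(P{\left(7 \right)} \right)} = 436035 + \frac{2 \cdot 7 \left(-24 + 7\right)}{508 + 7 \left(-24 + 7\right)} = 436035 + \frac{2 \cdot 7 \left(-17\right)}{508 + 7 \left(-17\right)} = 436035 + 2 \left(-119\right) \frac{1}{508 - 119} = 436035 + 2 \left(-119\right) \frac{1}{389} = 436035 - \frac{238}{389} = \frac{169617377}{389}$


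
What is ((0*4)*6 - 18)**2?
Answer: 324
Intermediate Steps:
((0*4)*6 - 18)**2 = (0*6 - 18)**2 = (0 - 18)**2 = (-18)**2 = 324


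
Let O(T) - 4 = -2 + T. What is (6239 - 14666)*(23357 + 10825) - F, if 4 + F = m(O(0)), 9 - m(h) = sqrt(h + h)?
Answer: -288051717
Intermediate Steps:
O(T) = 2 + T (O(T) = 4 + (-2 + T) = 2 + T)
m(h) = 9 - sqrt(2)*sqrt(h) (m(h) = 9 - sqrt(h + h) = 9 - sqrt(2*h) = 9 - sqrt(2)*sqrt(h))
F = 3 (F = -4 + (9 - sqrt(2)*sqrt(2 + 0)) = -4 + (9 - sqrt(2)*sqrt(2)) = -4 + (9 - 2) = -4 + 7 = 3)
(6239 - 14666)*(23357 + 10825) - F = (6239 - 14666)*(23357 + 10825) - 1*3 = -8427*34182 - 3 = -288051714 - 3 = -288051717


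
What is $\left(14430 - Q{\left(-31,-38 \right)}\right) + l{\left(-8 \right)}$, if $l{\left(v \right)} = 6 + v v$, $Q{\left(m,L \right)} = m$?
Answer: $14531$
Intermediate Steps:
$l{\left(v \right)} = 6 + v^{2}$
$\left(14430 - Q{\left(-31,-38 \right)}\right) + l{\left(-8 \right)} = \left(14430 - -31\right) + \left(6 + \left(-8\right)^{2}\right) = \left(14430 + 31\right) + \left(6 + 64\right) = 14461 + 70 = 14531$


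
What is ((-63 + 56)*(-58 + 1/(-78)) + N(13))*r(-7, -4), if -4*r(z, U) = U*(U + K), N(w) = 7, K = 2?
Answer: -32221/39 ≈ -826.18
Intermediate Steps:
r(z, U) = -U*(2 + U)/4 (r(z, U) = -U*(U + 2)/4 = -U*(2 + U)/4)
((-63 + 56)*(-58 + 1/(-78)) + N(13))*r(-7, -4) = ((-63 + 56)*(-58 + 1/(-78)) + 7)*(-¼*(-4)*(2 - 4)) = (-7*(-58 - 1/78) + 7)*(-¼*(-4)*(-2)) = (-7*(-4525/78) + 7)*(-2) = (31675/78 + 7)*(-2) = (32221/78)*(-2) = -32221/39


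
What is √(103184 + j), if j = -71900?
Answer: 6*√869 ≈ 176.87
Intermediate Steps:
√(103184 + j) = √(103184 - 71900) = √31284 = 6*√869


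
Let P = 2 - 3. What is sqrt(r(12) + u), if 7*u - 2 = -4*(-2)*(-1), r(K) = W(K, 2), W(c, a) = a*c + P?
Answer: sqrt(1085)/7 ≈ 4.7056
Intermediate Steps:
P = -1
W(c, a) = -1 + a*c (W(c, a) = a*c - 1 = -1 + a*c)
r(K) = -1 + 2*K
u = -6/7 (u = 2/7 + (-4*(-2)*(-1))/7 = 2/7 + (8*(-1))/7 = 2/7 + (1/7)*(-8) = 2/7 - 8/7 = -6/7 ≈ -0.85714)
sqrt(r(12) + u) = sqrt((-1 + 2*12) - 6/7) = sqrt((-1 + 24) - 6/7) = sqrt(23 - 6/7) = sqrt(155/7) = sqrt(1085)/7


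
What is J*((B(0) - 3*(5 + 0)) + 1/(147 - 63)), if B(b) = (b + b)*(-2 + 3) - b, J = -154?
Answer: 13849/6 ≈ 2308.2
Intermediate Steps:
B(b) = b (B(b) = (2*b)*1 - b = 2*b - b = b)
J*((B(0) - 3*(5 + 0)) + 1/(147 - 63)) = -154*((0 - 3*(5 + 0)) + 1/(147 - 63)) = -154*((0 - 3*5) + 1/84) = -154*((0 - 15) + 1/84) = -154*(-15 + 1/84) = -154*(-1259/84) = 13849/6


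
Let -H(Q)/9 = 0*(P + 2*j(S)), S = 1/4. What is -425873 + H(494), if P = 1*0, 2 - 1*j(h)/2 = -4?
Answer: -425873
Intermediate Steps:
S = ¼ (S = 1*(¼) = ¼ ≈ 0.25000)
j(h) = 12 (j(h) = 4 - 2*(-4) = 4 + 8 = 12)
P = 0
H(Q) = 0 (H(Q) = -0*(0 + 2*12) = -0*(0 + 24) = -0*24 = -9*0 = 0)
-425873 + H(494) = -425873 + 0 = -425873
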